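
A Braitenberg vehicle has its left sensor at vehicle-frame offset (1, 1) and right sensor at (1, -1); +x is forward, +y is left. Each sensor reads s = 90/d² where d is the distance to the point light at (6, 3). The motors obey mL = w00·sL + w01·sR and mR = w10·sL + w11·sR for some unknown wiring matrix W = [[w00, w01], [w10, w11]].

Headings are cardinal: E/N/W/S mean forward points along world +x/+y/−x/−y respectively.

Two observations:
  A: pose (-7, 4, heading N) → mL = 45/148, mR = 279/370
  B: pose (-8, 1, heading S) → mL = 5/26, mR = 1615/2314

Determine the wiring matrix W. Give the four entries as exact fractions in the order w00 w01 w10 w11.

0 1/2 1 1/2

obs A: pose=(-7,4,N) → sL=9/20, sR=45/74, mL=45/148, mR=279/370
obs B: pose=(-8,1,S) → sL=45/89, sR=5/13, mL=5/26, mR=1615/2314
sensor matrix S = [[9/20, 45/74], [45/89, 5/13]]; det S = -23013/171236
solve [mL_A; mL_B] = S·[w00; w01] and [mR_A; mR_B] = S·[w10; w11]:
  w00 = 0, w01 = 1/2, w10 = 1, w11 = 1/2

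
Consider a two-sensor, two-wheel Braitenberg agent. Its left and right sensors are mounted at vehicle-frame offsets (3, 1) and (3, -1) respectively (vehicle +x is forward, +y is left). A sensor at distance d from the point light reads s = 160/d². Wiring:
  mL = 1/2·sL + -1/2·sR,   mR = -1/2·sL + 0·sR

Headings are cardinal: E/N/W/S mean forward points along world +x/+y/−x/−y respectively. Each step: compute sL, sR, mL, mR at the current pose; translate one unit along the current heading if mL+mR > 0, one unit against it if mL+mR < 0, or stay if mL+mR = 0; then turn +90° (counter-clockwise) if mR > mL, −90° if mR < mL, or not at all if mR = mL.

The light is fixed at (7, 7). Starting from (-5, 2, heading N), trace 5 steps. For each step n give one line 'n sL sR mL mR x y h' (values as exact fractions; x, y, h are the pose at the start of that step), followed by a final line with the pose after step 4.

n=0: pose=(-5,2,N); sL=160/173, sR=32/25; mL=-768/4325, mR=-80/173; mL+mR=-16/25 → advance -1; mR−mL=-1232/4325 → turn -1·90°
n=1: pose=(-5,1,E); sL=80/53, sR=16/13; mL=96/689, mR=-40/53; mL+mR=-8/13 → advance -1; mR−mL=-616/689 → turn -1·90°
n=2: pose=(-6,1,S); sL=32/45, sR=160/277; mL=832/12465, mR=-16/45; mL+mR=-80/277 → advance -1; mR−mL=-5264/12465 → turn -1·90°
n=3: pose=(-6,2,W); sL=40/73, sR=10/17; mL=-25/1241, mR=-20/73; mL+mR=-5/17 → advance -1; mR−mL=-315/1241 → turn -1·90°
n=4: pose=(-5,2,N); sL=160/173, sR=32/25; mL=-768/4325, mR=-80/173; mL+mR=-16/25 → advance -1; mR−mL=-1232/4325 → turn -1·90°

0 160/173 32/25 -768/4325 -80/173 -5 2 N
1 80/53 16/13 96/689 -40/53 -5 1 E
2 32/45 160/277 832/12465 -16/45 -6 1 S
3 40/73 10/17 -25/1241 -20/73 -6 2 W
4 160/173 32/25 -768/4325 -80/173 -5 2 N
final -5 1 E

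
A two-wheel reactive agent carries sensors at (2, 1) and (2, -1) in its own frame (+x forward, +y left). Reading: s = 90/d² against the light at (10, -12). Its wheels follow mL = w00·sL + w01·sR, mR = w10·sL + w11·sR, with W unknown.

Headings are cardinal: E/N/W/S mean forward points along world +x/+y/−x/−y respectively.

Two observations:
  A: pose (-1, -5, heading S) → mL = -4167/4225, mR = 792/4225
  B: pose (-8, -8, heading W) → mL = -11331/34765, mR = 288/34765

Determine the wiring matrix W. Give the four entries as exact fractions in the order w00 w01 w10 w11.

-1 -1/2 1 -1

obs A: pose=(-1,-5,S) → sL=18/25, sR=90/169, mL=-4167/4225, mR=792/4225
obs B: pose=(-8,-8,W) → sL=90/409, sR=18/85, mL=-11331/34765, mR=288/34765
sensor matrix S = [[18/25, 90/169], [90/409, 18/85]]; det S = 5182704/146882125
solve [mL_A; mL_B] = S·[w00; w01] and [mR_A; mR_B] = S·[w10; w11]:
  w00 = -1, w01 = -1/2, w10 = 1, w11 = -1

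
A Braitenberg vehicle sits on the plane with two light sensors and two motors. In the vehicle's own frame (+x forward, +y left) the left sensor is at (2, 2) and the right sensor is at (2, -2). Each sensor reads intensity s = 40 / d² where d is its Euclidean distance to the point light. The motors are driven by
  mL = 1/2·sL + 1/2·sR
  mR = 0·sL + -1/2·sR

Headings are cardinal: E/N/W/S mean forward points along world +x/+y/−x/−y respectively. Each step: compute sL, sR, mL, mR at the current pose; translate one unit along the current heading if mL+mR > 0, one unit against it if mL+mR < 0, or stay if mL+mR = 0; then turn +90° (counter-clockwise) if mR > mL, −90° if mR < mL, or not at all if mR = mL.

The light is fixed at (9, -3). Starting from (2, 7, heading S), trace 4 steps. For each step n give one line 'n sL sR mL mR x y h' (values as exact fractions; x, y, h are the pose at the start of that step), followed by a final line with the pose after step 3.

0 40/89 8/29 936/2581 -4/29 2 7 S
1 4/13 20/101 332/1313 -10/101 2 6 W
2 40/221 40/157 7560/34697 -20/157 1 6 N
3 2/9 2/5 14/45 -1/5 1 7 E
final 2 7 S

n=0: pose=(2,7,S); sL=40/89, sR=8/29; mL=936/2581, mR=-4/29; mL+mR=20/89 → advance +1; mR−mL=-1292/2581 → turn -1·90°
n=1: pose=(2,6,W); sL=4/13, sR=20/101; mL=332/1313, mR=-10/101; mL+mR=2/13 → advance +1; mR−mL=-462/1313 → turn -1·90°
n=2: pose=(1,6,N); sL=40/221, sR=40/157; mL=7560/34697, mR=-20/157; mL+mR=20/221 → advance +1; mR−mL=-11980/34697 → turn -1·90°
n=3: pose=(1,7,E); sL=2/9, sR=2/5; mL=14/45, mR=-1/5; mL+mR=1/9 → advance +1; mR−mL=-23/45 → turn -1·90°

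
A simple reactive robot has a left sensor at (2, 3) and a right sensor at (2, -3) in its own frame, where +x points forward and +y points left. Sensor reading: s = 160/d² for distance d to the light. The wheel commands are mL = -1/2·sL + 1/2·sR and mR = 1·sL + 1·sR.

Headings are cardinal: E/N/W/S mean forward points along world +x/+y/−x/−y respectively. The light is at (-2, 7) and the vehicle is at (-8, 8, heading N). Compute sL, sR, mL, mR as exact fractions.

16/9 80/9 32/9 32/3

left sensor world pos  = (-11, 10); dL² = 90
right sensor world pos = (-5, 10); dR² = 18
sL = 160/90 = 16/9
sR = 160/18 = 80/9
mL = -1/2·sL + 1/2·sR = 32/9
mR = 1·sL + 1·sR = 32/3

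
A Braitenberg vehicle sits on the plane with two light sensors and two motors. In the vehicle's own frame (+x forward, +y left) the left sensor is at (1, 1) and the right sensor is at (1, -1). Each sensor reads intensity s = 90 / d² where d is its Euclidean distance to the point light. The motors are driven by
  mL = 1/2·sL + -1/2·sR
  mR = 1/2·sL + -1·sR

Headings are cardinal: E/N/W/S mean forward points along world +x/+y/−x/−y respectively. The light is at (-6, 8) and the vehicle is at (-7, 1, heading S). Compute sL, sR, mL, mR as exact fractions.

45/32 45/34 45/1088 -675/1088

left sensor world pos  = (-6, 0); dL² = 64
right sensor world pos = (-8, 0); dR² = 68
sL = 90/64 = 45/32
sR = 90/68 = 45/34
mL = 1/2·sL + -1/2·sR = 45/1088
mR = 1/2·sL + -1·sR = -675/1088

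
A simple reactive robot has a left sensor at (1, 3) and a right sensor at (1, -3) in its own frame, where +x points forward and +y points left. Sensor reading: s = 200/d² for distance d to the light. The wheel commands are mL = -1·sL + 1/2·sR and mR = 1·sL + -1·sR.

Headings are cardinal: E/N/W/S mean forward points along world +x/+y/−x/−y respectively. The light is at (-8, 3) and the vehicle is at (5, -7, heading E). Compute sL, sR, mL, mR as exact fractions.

left sensor world pos  = (6, -4); dL² = 245
right sensor world pos = (6, -10); dR² = 365
sL = 200/245 = 40/49
sR = 200/365 = 40/73
mL = -1·sL + 1/2·sR = -1940/3577
mR = 1·sL + -1·sR = 960/3577

40/49 40/73 -1940/3577 960/3577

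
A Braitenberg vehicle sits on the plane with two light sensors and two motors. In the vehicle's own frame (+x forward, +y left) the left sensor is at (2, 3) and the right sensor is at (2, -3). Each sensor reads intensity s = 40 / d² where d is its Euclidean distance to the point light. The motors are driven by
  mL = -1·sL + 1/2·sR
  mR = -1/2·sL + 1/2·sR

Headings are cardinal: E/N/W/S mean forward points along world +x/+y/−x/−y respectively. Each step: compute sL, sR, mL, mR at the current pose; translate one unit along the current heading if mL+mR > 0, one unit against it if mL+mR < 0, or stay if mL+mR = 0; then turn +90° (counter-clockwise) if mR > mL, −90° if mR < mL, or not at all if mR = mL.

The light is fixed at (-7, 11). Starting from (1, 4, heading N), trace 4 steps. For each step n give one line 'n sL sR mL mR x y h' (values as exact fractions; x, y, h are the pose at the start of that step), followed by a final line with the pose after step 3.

n=0: pose=(1,4,N); sL=4/5, sR=20/73; mL=-242/365, mR=-96/365; mL+mR=-338/365 → advance -1; mR−mL=2/5 → turn +1·90°
n=1: pose=(1,3,W); sL=40/157, sR=40/61; mL=700/9577, mR=1920/9577; mL+mR=2620/9577 → advance +1; mR−mL=20/157 → turn +1·90°
n=2: pose=(0,3,S); sL=1/5, sR=10/29; mL=-4/145, mR=21/290; mL+mR=13/290 → advance +1; mR−mL=1/10 → turn +1·90°
n=3: pose=(0,2,E); sL=40/117, sR=8/45; mL=-148/585, mR=-16/195; mL+mR=-196/585 → advance -1; mR−mL=20/117 → turn +1·90°

0 4/5 20/73 -242/365 -96/365 1 4 N
1 40/157 40/61 700/9577 1920/9577 1 3 W
2 1/5 10/29 -4/145 21/290 0 3 S
3 40/117 8/45 -148/585 -16/195 0 2 E
final -1 2 N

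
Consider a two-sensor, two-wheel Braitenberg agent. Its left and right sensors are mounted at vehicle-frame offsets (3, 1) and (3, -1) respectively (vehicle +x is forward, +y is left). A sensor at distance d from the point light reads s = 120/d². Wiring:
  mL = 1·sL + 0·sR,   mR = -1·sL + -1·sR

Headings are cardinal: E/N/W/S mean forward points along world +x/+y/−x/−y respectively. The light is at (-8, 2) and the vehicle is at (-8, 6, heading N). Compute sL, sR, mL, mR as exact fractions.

left sensor world pos  = (-9, 9); dL² = 50
right sensor world pos = (-7, 9); dR² = 50
sL = 120/50 = 12/5
sR = 120/50 = 12/5
mL = 1·sL + 0·sR = 12/5
mR = -1·sL + -1·sR = -24/5

12/5 12/5 12/5 -24/5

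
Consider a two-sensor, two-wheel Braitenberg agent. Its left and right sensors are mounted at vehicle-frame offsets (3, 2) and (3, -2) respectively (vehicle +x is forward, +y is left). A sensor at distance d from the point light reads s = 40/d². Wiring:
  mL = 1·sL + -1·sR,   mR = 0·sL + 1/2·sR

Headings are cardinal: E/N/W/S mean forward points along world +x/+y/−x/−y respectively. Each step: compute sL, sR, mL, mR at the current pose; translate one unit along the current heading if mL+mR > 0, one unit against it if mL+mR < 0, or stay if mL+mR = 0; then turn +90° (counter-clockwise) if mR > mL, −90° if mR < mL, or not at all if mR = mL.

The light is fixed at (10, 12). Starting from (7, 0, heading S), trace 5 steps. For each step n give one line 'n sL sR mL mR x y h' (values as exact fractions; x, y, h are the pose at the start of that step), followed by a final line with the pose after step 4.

n=0: pose=(7,0,S); sL=20/113, sR=4/25; mL=48/2825, mR=2/25; mL+mR=274/2825 → advance +1; mR−mL=178/2825 → turn +1·90°
n=1: pose=(7,-1,E); sL=40/121, sR=8/45; mL=832/5445, mR=4/45; mL+mR=1316/5445 → advance +1; mR−mL=-116/1815 → turn -1·90°
n=2: pose=(8,-1,S); sL=5/32, sR=5/34; mL=5/544, mR=5/68; mL+mR=45/544 → advance +1; mR−mL=35/544 → turn +1·90°
n=3: pose=(8,-2,E); sL=8/29, sR=40/257; mL=896/7453, mR=20/257; mL+mR=1476/7453 → advance +1; mR−mL=-316/7453 → turn -1·90°
n=4: pose=(9,-2,S); sL=4/29, sR=20/149; mL=16/4321, mR=10/149; mL+mR=306/4321 → advance +1; mR−mL=274/4321 → turn +1·90°

0 20/113 4/25 48/2825 2/25 7 0 S
1 40/121 8/45 832/5445 4/45 7 -1 E
2 5/32 5/34 5/544 5/68 8 -1 S
3 8/29 40/257 896/7453 20/257 8 -2 E
4 4/29 20/149 16/4321 10/149 9 -2 S
final 9 -3 E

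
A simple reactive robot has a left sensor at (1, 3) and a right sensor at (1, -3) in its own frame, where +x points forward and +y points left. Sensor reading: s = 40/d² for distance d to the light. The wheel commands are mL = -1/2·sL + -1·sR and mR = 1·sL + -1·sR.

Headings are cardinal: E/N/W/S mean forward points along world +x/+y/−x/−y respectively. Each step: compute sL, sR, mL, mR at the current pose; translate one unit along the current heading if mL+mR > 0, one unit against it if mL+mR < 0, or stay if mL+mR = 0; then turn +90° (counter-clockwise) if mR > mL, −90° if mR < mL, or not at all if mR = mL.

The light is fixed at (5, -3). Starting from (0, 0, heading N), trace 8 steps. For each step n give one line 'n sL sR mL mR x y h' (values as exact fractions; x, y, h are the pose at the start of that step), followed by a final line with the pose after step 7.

n=0: pose=(0,0,N); sL=1/2, sR=2; mL=-9/4, mR=-3/2; mL+mR=-15/4 → advance -1; mR−mL=3/4 → turn +1·90°
n=1: pose=(0,-1,W); sL=40/37, sR=40/61; mL=-2700/2257, mR=960/2257; mL+mR=-1740/2257 → advance -1; mR−mL=60/37 → turn +1·90°
n=2: pose=(1,-1,S); sL=20, sR=4/5; mL=-54/5, mR=96/5; mL+mR=42/5 → advance +1; mR−mL=30 → turn +1·90°
n=3: pose=(1,-2,E); sL=8/5, sR=40/13; mL=-252/65, mR=-96/65; mL+mR=-348/65 → advance -1; mR−mL=12/5 → turn +1·90°
n=4: pose=(0,-2,N); sL=10/17, sR=5; mL=-90/17, mR=-75/17; mL+mR=-165/17 → advance -1; mR−mL=15/17 → turn +1·90°
n=5: pose=(0,-3,W); sL=8/9, sR=8/9; mL=-4/3, mR=0; mL+mR=-4/3 → advance -1; mR−mL=4/3 → turn +1·90°
n=6: pose=(1,-3,S); sL=20, sR=4/5; mL=-54/5, mR=96/5; mL+mR=42/5 → advance +1; mR−mL=30 → turn +1·90°
n=7: pose=(1,-4,E); sL=40/13, sR=8/5; mL=-204/65, mR=96/65; mL+mR=-108/65 → advance -1; mR−mL=60/13 → turn +1·90°

0 1/2 2 -9/4 -3/2 0 0 N
1 40/37 40/61 -2700/2257 960/2257 0 -1 W
2 20 4/5 -54/5 96/5 1 -1 S
3 8/5 40/13 -252/65 -96/65 1 -2 E
4 10/17 5 -90/17 -75/17 0 -2 N
5 8/9 8/9 -4/3 0 0 -3 W
6 20 4/5 -54/5 96/5 1 -3 S
7 40/13 8/5 -204/65 96/65 1 -4 E
final 0 -4 N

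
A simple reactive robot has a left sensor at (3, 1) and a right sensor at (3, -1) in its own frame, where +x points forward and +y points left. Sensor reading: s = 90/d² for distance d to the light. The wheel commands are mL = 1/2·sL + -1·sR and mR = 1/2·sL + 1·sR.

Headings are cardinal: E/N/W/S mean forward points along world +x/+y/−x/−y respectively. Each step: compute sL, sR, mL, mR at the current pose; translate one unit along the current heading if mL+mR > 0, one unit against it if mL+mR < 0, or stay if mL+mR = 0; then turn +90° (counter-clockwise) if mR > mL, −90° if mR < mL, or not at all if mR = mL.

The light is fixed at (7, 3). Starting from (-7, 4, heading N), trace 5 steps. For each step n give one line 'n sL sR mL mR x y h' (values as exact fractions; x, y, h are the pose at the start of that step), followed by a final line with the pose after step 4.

0 90/241 18/37 -2673/8917 6003/8917 -7 4 N
1 9/29 45/149 -1269/8642 3951/8642 -7 5 W
2 90/197 90/257 -6165/50629 29295/50629 -8 5 S
3 45/74 5/8 -95/296 275/296 -8 4 E
4 90/241 18/37 -2673/8917 6003/8917 -7 4 N
final -7 5 W

n=0: pose=(-7,4,N); sL=90/241, sR=18/37; mL=-2673/8917, mR=6003/8917; mL+mR=90/241 → advance +1; mR−mL=36/37 → turn +1·90°
n=1: pose=(-7,5,W); sL=9/29, sR=45/149; mL=-1269/8642, mR=3951/8642; mL+mR=9/29 → advance +1; mR−mL=90/149 → turn +1·90°
n=2: pose=(-8,5,S); sL=90/197, sR=90/257; mL=-6165/50629, mR=29295/50629; mL+mR=90/197 → advance +1; mR−mL=180/257 → turn +1·90°
n=3: pose=(-8,4,E); sL=45/74, sR=5/8; mL=-95/296, mR=275/296; mL+mR=45/74 → advance +1; mR−mL=5/4 → turn +1·90°
n=4: pose=(-7,4,N); sL=90/241, sR=18/37; mL=-2673/8917, mR=6003/8917; mL+mR=90/241 → advance +1; mR−mL=36/37 → turn +1·90°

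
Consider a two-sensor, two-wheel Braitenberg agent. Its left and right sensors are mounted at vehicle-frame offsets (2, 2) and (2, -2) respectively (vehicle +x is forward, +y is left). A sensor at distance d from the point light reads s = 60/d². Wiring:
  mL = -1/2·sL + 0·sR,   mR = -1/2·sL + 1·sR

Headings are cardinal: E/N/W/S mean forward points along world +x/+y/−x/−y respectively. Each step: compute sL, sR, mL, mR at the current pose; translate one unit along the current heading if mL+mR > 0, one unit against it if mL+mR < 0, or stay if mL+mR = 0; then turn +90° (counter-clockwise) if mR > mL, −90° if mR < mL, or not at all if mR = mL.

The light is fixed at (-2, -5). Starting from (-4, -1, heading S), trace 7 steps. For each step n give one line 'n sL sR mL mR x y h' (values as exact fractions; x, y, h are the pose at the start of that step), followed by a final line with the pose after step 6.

0 15 3 -15/2 -9/2 -4 -1 S
1 60/49 20/3 -30/49 890/147 -4 0 E
2 30/29 6/5 -15/29 99/145 -3 0 N
3 12/5 60/73 -6/5 -138/365 -3 1 W
4 3 3 -3/2 3/2 -2 1 S
5 15/17 3 -15/34 87/34 -2 1 E
6 12/13 60/73 -6/13 342/949 -1 1 N
final -1 0 W

n=0: pose=(-4,-1,S); sL=15, sR=3; mL=-15/2, mR=-9/2; mL+mR=-12 → advance -1; mR−mL=3 → turn +1·90°
n=1: pose=(-4,0,E); sL=60/49, sR=20/3; mL=-30/49, mR=890/147; mL+mR=800/147 → advance +1; mR−mL=20/3 → turn +1·90°
n=2: pose=(-3,0,N); sL=30/29, sR=6/5; mL=-15/29, mR=99/145; mL+mR=24/145 → advance +1; mR−mL=6/5 → turn +1·90°
n=3: pose=(-3,1,W); sL=12/5, sR=60/73; mL=-6/5, mR=-138/365; mL+mR=-576/365 → advance -1; mR−mL=60/73 → turn +1·90°
n=4: pose=(-2,1,S); sL=3, sR=3; mL=-3/2, mR=3/2; mL+mR=0 → advance +0; mR−mL=3 → turn +1·90°
n=5: pose=(-2,1,E); sL=15/17, sR=3; mL=-15/34, mR=87/34; mL+mR=36/17 → advance +1; mR−mL=3 → turn +1·90°
n=6: pose=(-1,1,N); sL=12/13, sR=60/73; mL=-6/13, mR=342/949; mL+mR=-96/949 → advance -1; mR−mL=60/73 → turn +1·90°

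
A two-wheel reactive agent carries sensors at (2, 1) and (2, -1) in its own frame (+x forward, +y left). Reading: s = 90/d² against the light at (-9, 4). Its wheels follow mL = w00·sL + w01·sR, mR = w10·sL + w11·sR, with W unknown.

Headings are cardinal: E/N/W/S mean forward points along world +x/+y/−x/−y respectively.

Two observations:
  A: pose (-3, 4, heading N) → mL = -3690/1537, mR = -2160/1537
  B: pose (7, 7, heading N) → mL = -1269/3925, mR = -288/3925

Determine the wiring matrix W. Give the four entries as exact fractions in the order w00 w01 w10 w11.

-1/2 -1/2 -1 1

obs A: pose=(-3,4,N) → sL=90/29, sR=90/53, mL=-3690/1537, mR=-2160/1537
obs B: pose=(7,7,N) → sL=9/25, sR=45/157, mL=-1269/3925, mR=-288/3925
sensor matrix S = [[90/29, 90/53], [9/25, 45/157]]; det S = 335664/1206545
solve [mL_A; mL_B] = S·[w00; w01] and [mR_A; mR_B] = S·[w10; w11]:
  w00 = -1/2, w01 = -1/2, w10 = -1, w11 = 1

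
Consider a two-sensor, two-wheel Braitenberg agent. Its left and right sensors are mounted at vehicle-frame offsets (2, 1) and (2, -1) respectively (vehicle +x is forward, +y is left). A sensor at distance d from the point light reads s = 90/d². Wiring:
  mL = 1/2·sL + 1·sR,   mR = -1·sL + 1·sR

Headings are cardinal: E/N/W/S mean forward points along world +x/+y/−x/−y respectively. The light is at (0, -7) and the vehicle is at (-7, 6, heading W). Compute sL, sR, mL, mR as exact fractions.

left sensor world pos  = (-9, 5); dL² = 225
right sensor world pos = (-9, 7); dR² = 277
sL = 90/225 = 2/5
sR = 90/277 = 90/277
mL = 1/2·sL + 1·sR = 727/1385
mR = -1·sL + 1·sR = -104/1385

2/5 90/277 727/1385 -104/1385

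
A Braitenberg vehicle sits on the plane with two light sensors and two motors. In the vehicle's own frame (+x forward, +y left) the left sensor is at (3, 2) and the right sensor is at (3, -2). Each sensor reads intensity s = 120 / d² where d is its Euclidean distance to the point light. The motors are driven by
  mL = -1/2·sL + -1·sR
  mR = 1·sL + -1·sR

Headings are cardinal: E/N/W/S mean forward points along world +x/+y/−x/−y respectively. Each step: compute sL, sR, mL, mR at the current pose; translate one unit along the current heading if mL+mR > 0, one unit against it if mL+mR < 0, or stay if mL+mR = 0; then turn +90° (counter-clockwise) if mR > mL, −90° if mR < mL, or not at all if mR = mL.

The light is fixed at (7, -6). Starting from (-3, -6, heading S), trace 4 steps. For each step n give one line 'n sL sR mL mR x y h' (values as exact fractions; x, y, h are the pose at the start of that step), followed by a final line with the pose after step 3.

0 120/73 40/51 -5980/3723 3200/3723 -3 -6 S
1 60/29 12/5 -498/145 -48/145 -3 -5 E
2 24/37 120/97 -5604/3589 -2112/3589 -4 -5 N
3 3/5 3/5 -9/10 0 -4 -6 W
final -3 -6 S

n=0: pose=(-3,-6,S); sL=120/73, sR=40/51; mL=-5980/3723, mR=3200/3723; mL+mR=-2780/3723 → advance -1; mR−mL=180/73 → turn +1·90°
n=1: pose=(-3,-5,E); sL=60/29, sR=12/5; mL=-498/145, mR=-48/145; mL+mR=-546/145 → advance -1; mR−mL=90/29 → turn +1·90°
n=2: pose=(-4,-5,N); sL=24/37, sR=120/97; mL=-5604/3589, mR=-2112/3589; mL+mR=-7716/3589 → advance -1; mR−mL=36/37 → turn +1·90°
n=3: pose=(-4,-6,W); sL=3/5, sR=3/5; mL=-9/10, mR=0; mL+mR=-9/10 → advance -1; mR−mL=9/10 → turn +1·90°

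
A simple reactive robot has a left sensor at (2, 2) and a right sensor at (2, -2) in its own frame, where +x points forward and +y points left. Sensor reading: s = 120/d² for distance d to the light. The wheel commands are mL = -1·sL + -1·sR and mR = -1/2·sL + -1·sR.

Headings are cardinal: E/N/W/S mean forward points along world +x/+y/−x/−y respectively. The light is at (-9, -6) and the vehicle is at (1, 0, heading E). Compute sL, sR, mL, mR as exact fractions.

left sensor world pos  = (3, 2); dL² = 208
right sensor world pos = (3, -2); dR² = 160
sL = 120/208 = 15/26
sR = 120/160 = 3/4
mL = -1·sL + -1·sR = -69/52
mR = -1/2·sL + -1·sR = -27/26

15/26 3/4 -69/52 -27/26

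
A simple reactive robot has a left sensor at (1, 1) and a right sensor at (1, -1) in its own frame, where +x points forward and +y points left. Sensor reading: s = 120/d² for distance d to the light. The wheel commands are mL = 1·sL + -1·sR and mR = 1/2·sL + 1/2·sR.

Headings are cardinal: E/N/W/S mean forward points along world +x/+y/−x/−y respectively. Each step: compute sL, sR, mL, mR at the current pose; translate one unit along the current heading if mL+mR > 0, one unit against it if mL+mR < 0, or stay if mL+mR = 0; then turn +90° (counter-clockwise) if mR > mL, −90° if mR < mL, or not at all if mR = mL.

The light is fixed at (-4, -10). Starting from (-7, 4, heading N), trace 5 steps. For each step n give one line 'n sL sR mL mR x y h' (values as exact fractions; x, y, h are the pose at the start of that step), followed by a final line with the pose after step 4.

0 120/241 120/229 -1440/55189 28200/55189 -7 4 N
1 30/53 15/34 225/1802 1815/3604 -7 5 W
2 24/41 120/221 384/9061 5112/9061 -8 5 S
3 20/39 60/89 -560/3471 2060/3471 -8 4 E
4 120/241 120/229 -1440/55189 28200/55189 -7 4 N
final -7 5 W

n=0: pose=(-7,4,N); sL=120/241, sR=120/229; mL=-1440/55189, mR=28200/55189; mL+mR=26760/55189 → advance +1; mR−mL=29640/55189 → turn +1·90°
n=1: pose=(-7,5,W); sL=30/53, sR=15/34; mL=225/1802, mR=1815/3604; mL+mR=2265/3604 → advance +1; mR−mL=1365/3604 → turn +1·90°
n=2: pose=(-8,5,S); sL=24/41, sR=120/221; mL=384/9061, mR=5112/9061; mL+mR=5496/9061 → advance +1; mR−mL=4728/9061 → turn +1·90°
n=3: pose=(-8,4,E); sL=20/39, sR=60/89; mL=-560/3471, mR=2060/3471; mL+mR=500/1157 → advance +1; mR−mL=2620/3471 → turn +1·90°
n=4: pose=(-7,4,N); sL=120/241, sR=120/229; mL=-1440/55189, mR=28200/55189; mL+mR=26760/55189 → advance +1; mR−mL=29640/55189 → turn +1·90°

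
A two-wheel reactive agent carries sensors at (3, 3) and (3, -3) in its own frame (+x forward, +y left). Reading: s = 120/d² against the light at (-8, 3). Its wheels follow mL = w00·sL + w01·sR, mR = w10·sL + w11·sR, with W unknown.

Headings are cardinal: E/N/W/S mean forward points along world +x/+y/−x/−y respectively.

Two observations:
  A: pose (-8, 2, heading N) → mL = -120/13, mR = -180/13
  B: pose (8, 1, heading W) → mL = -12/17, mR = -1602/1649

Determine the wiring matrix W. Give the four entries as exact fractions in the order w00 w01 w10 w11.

0 -1 -1 -1/2

obs A: pose=(-8,2,N) → sL=120/13, sR=120/13, mL=-120/13, mR=-180/13
obs B: pose=(8,1,W) → sL=60/97, sR=12/17, mL=-12/17, mR=-1602/1649
sensor matrix S = [[120/13, 120/13], [60/97, 12/17]]; det S = 17280/21437
solve [mL_A; mL_B] = S·[w00; w01] and [mR_A; mR_B] = S·[w10; w11]:
  w00 = 0, w01 = -1, w10 = -1, w11 = -1/2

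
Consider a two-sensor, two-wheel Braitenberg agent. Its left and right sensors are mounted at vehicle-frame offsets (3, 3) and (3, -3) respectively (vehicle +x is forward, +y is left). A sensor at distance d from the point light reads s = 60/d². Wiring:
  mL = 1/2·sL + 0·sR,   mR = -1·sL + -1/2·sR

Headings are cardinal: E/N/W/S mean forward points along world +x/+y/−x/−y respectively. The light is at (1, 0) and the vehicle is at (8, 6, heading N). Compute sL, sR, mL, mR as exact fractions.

left sensor world pos  = (5, 9); dL² = 97
right sensor world pos = (11, 9); dR² = 181
sL = 60/97 = 60/97
sR = 60/181 = 60/181
mL = 1/2·sL + 0·sR = 30/97
mR = -1·sL + -1/2·sR = -13770/17557

60/97 60/181 30/97 -13770/17557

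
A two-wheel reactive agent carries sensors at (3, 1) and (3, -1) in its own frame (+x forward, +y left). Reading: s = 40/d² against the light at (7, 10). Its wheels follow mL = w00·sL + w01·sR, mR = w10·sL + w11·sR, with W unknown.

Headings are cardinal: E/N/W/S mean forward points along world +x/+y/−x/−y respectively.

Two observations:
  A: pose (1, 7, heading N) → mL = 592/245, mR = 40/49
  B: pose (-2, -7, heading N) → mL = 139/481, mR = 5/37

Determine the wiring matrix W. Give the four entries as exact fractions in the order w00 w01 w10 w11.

obs A: pose=(1,7,N) → sL=40/49, sR=8/5, mL=592/245, mR=40/49
obs B: pose=(-2,-7,N) → sL=5/37, sR=2/13, mL=139/481, mR=5/37
sensor matrix S = [[40/49, 8/5], [5/37, 2/13]]; det S = -2136/23569
solve [mL_A; mL_B] = S·[w00; w01] and [mR_A; mR_B] = S·[w10; w11]:
  w00 = 1, w01 = 1, w10 = 1, w11 = 0

1 1 1 0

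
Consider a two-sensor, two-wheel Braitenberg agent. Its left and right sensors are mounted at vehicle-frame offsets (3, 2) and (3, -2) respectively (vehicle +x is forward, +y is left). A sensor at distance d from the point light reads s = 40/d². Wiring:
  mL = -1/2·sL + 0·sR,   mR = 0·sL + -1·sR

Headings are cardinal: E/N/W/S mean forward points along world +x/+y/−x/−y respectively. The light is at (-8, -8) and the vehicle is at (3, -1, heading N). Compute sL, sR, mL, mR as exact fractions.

40/181 40/269 -20/181 -40/269

left sensor world pos  = (1, 2); dL² = 181
right sensor world pos = (5, 2); dR² = 269
sL = 40/181 = 40/181
sR = 40/269 = 40/269
mL = -1/2·sL + 0·sR = -20/181
mR = 0·sL + -1·sR = -40/269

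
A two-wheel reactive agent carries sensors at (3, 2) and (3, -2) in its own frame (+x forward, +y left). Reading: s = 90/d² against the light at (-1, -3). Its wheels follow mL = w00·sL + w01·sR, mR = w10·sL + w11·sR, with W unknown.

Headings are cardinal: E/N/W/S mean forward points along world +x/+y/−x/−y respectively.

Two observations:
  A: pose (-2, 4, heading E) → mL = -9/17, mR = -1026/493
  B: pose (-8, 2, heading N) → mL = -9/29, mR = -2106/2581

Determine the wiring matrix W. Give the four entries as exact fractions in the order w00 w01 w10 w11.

-1/2 0 -1/2 -1/2

obs A: pose=(-2,4,E) → sL=18/17, sR=90/29, mL=-9/17, mR=-1026/493
obs B: pose=(-8,2,N) → sL=18/29, sR=90/89, mL=-9/29, mR=-2106/2581
sensor matrix S = [[18/17, 90/29], [18/29, 90/89]]; det S = -1088640/1272433
solve [mL_A; mL_B] = S·[w00; w01] and [mR_A; mR_B] = S·[w10; w11]:
  w00 = -1/2, w01 = 0, w10 = -1/2, w11 = -1/2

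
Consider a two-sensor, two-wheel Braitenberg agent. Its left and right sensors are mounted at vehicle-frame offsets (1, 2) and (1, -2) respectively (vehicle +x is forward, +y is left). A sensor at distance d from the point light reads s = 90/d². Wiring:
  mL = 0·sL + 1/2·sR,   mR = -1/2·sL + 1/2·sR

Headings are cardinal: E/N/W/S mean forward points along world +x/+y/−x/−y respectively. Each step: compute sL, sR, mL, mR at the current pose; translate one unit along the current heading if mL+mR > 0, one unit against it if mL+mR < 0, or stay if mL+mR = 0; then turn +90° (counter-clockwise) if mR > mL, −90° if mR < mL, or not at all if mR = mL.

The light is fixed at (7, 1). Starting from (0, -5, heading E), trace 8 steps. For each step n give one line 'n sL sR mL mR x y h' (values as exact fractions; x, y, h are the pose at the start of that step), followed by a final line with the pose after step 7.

0 45/26 9/10 9/20 -27/65 0 -5 E
1 18/13 90/113 45/113 -432/1469 1 -5 S
2 9/13 45/37 45/74 126/481 1 -6 W
3 10/13 90/61 45/61 280/793 0 -6 N
4 45/26 9/10 9/20 -27/65 0 -5 E
5 18/13 90/113 45/113 -432/1469 1 -5 S
6 9/13 45/37 45/74 126/481 1 -6 W
7 10/13 90/61 45/61 280/793 0 -6 N
final 0 -5 E

n=0: pose=(0,-5,E); sL=45/26, sR=9/10; mL=9/20, mR=-27/65; mL+mR=9/260 → advance +1; mR−mL=-45/52 → turn -1·90°
n=1: pose=(1,-5,S); sL=18/13, sR=90/113; mL=45/113, mR=-432/1469; mL+mR=153/1469 → advance +1; mR−mL=-9/13 → turn -1·90°
n=2: pose=(1,-6,W); sL=9/13, sR=45/37; mL=45/74, mR=126/481; mL+mR=837/962 → advance +1; mR−mL=-9/26 → turn -1·90°
n=3: pose=(0,-6,N); sL=10/13, sR=90/61; mL=45/61, mR=280/793; mL+mR=865/793 → advance +1; mR−mL=-5/13 → turn -1·90°
n=4: pose=(0,-5,E); sL=45/26, sR=9/10; mL=9/20, mR=-27/65; mL+mR=9/260 → advance +1; mR−mL=-45/52 → turn -1·90°
n=5: pose=(1,-5,S); sL=18/13, sR=90/113; mL=45/113, mR=-432/1469; mL+mR=153/1469 → advance +1; mR−mL=-9/13 → turn -1·90°
n=6: pose=(1,-6,W); sL=9/13, sR=45/37; mL=45/74, mR=126/481; mL+mR=837/962 → advance +1; mR−mL=-9/26 → turn -1·90°
n=7: pose=(0,-6,N); sL=10/13, sR=90/61; mL=45/61, mR=280/793; mL+mR=865/793 → advance +1; mR−mL=-5/13 → turn -1·90°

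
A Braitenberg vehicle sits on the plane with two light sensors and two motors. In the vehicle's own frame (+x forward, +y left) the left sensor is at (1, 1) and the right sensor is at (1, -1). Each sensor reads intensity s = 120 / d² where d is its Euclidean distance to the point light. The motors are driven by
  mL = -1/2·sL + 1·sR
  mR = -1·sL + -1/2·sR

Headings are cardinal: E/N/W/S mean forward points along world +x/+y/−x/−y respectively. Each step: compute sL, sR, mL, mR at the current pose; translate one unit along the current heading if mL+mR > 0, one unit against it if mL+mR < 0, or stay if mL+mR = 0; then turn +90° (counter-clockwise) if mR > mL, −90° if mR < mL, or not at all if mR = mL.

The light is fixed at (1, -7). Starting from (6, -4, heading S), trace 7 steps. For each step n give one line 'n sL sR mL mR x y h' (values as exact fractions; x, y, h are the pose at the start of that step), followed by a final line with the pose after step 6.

n=0: pose=(6,-4,S); sL=3, sR=6; mL=9/2, mR=-6; mL+mR=-3/2 → advance -1; mR−mL=-21/2 → turn -1·90°
n=1: pose=(6,-3,W); sL=24/5, sR=120/41; mL=108/205, mR=-1284/205; mL+mR=-1176/205 → advance -1; mR−mL=-1392/205 → turn -1·90°
n=2: pose=(7,-3,N); sL=12/5, sR=60/37; mL=78/185, mR=-594/185; mL+mR=-516/185 → advance -1; mR−mL=-672/185 → turn -1·90°
n=3: pose=(7,-4,E); sL=24/13, sR=120/53; mL=924/689, mR=-2052/689; mL+mR=-1128/689 → advance -1; mR−mL=-2976/689 → turn -1·90°
n=4: pose=(6,-4,S); sL=3, sR=6; mL=9/2, mR=-6; mL+mR=-3/2 → advance -1; mR−mL=-21/2 → turn -1·90°
n=5: pose=(6,-3,W); sL=24/5, sR=120/41; mL=108/205, mR=-1284/205; mL+mR=-1176/205 → advance -1; mR−mL=-1392/205 → turn -1·90°
n=6: pose=(7,-3,N); sL=12/5, sR=60/37; mL=78/185, mR=-594/185; mL+mR=-516/185 → advance -1; mR−mL=-672/185 → turn -1·90°

0 3 6 9/2 -6 6 -4 S
1 24/5 120/41 108/205 -1284/205 6 -3 W
2 12/5 60/37 78/185 -594/185 7 -3 N
3 24/13 120/53 924/689 -2052/689 7 -4 E
4 3 6 9/2 -6 6 -4 S
5 24/5 120/41 108/205 -1284/205 6 -3 W
6 12/5 60/37 78/185 -594/185 7 -3 N
final 7 -4 E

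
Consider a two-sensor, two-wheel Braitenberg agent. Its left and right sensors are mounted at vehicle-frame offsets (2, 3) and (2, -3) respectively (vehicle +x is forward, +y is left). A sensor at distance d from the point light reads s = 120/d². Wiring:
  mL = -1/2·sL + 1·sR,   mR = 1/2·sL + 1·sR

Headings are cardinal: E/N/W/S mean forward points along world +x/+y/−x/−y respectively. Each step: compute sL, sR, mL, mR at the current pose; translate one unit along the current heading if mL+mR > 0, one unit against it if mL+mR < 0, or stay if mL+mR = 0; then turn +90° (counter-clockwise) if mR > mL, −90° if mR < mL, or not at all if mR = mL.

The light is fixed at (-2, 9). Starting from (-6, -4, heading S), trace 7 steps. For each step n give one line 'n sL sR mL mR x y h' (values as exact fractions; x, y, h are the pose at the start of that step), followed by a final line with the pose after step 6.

0 60/113 60/137 2670/15481 10890/15481 -6 -4 S
1 24/25 120/293 -516/7325 6516/7325 -6 -5 E
2 2/3 5/6 1/2 7/6 -5 -5 N
3 120/281 24/25 5244/7025 8244/7025 -5 -4 W
4 60/113 60/137 2670/15481 10890/15481 -6 -4 S
5 24/25 120/293 -516/7325 6516/7325 -6 -5 E
6 2/3 5/6 1/2 7/6 -5 -5 N
final -5 -4 W

n=0: pose=(-6,-4,S); sL=60/113, sR=60/137; mL=2670/15481, mR=10890/15481; mL+mR=120/137 → advance +1; mR−mL=60/113 → turn +1·90°
n=1: pose=(-6,-5,E); sL=24/25, sR=120/293; mL=-516/7325, mR=6516/7325; mL+mR=240/293 → advance +1; mR−mL=24/25 → turn +1·90°
n=2: pose=(-5,-5,N); sL=2/3, sR=5/6; mL=1/2, mR=7/6; mL+mR=5/3 → advance +1; mR−mL=2/3 → turn +1·90°
n=3: pose=(-5,-4,W); sL=120/281, sR=24/25; mL=5244/7025, mR=8244/7025; mL+mR=48/25 → advance +1; mR−mL=120/281 → turn +1·90°
n=4: pose=(-6,-4,S); sL=60/113, sR=60/137; mL=2670/15481, mR=10890/15481; mL+mR=120/137 → advance +1; mR−mL=60/113 → turn +1·90°
n=5: pose=(-6,-5,E); sL=24/25, sR=120/293; mL=-516/7325, mR=6516/7325; mL+mR=240/293 → advance +1; mR−mL=24/25 → turn +1·90°
n=6: pose=(-5,-5,N); sL=2/3, sR=5/6; mL=1/2, mR=7/6; mL+mR=5/3 → advance +1; mR−mL=2/3 → turn +1·90°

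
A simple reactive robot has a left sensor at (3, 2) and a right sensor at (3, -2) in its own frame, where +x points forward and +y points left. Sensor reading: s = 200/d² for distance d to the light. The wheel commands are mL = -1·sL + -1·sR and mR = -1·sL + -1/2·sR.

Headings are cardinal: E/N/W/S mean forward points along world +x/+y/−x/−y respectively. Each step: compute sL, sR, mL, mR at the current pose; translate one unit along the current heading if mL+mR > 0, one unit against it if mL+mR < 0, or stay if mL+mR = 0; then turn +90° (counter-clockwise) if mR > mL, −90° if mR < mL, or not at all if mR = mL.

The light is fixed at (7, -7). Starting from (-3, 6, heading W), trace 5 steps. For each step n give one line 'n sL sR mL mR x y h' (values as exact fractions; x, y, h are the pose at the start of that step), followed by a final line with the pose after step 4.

0 20/29 100/197 -6840/5713 -5390/5713 -3 6 W
1 200/149 200/221 -74000/32929 -59100/32929 -2 6 S
2 50/73 10/9 -1180/657 -815/657 -2 7 E
3 200/433 200/353 -157200/152849 -113900/152849 -3 7 N
4 20/29 100/197 -6840/5713 -5390/5713 -3 6 W
final -2 6 S

n=0: pose=(-3,6,W); sL=20/29, sR=100/197; mL=-6840/5713, mR=-5390/5713; mL+mR=-12230/5713 → advance -1; mR−mL=50/197 → turn +1·90°
n=1: pose=(-2,6,S); sL=200/149, sR=200/221; mL=-74000/32929, mR=-59100/32929; mL+mR=-133100/32929 → advance -1; mR−mL=100/221 → turn +1·90°
n=2: pose=(-2,7,E); sL=50/73, sR=10/9; mL=-1180/657, mR=-815/657; mL+mR=-665/219 → advance -1; mR−mL=5/9 → turn +1·90°
n=3: pose=(-3,7,N); sL=200/433, sR=200/353; mL=-157200/152849, mR=-113900/152849; mL+mR=-271100/152849 → advance -1; mR−mL=100/353 → turn +1·90°
n=4: pose=(-3,6,W); sL=20/29, sR=100/197; mL=-6840/5713, mR=-5390/5713; mL+mR=-12230/5713 → advance -1; mR−mL=50/197 → turn +1·90°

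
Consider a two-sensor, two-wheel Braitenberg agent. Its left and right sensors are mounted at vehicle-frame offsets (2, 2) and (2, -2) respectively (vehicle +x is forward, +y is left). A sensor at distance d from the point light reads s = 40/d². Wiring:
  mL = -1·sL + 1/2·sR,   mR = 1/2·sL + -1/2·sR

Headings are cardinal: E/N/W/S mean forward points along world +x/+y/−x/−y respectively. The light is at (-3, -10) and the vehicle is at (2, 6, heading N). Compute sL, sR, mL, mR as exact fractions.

40/333 40/373 -8260/124209 800/124209

left sensor world pos  = (0, 8); dL² = 333
right sensor world pos = (4, 8); dR² = 373
sL = 40/333 = 40/333
sR = 40/373 = 40/373
mL = -1·sL + 1/2·sR = -8260/124209
mR = 1/2·sL + -1/2·sR = 800/124209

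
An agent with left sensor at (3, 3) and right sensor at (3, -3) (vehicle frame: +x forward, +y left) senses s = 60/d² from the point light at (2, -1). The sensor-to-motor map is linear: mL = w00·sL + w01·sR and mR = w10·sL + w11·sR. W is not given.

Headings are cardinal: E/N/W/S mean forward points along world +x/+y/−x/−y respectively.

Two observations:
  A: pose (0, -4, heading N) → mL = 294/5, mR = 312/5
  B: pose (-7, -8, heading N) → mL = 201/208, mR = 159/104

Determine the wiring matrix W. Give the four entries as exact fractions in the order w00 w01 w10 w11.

obs A: pose=(0,-4,N) → sL=12/5, sR=60, mL=294/5, mR=312/5
obs B: pose=(-7,-8,N) → sL=3/8, sR=15/13, mL=201/208, mR=159/104
sensor matrix S = [[12/5, 60], [3/8, 15/13]]; det S = -513/26
solve [mL_A; mL_B] = S·[w00; w01] and [mR_A; mR_B] = S·[w10; w11]:
  w00 = -1/2, w01 = 1, w10 = 1, w11 = 1

-1/2 1 1 1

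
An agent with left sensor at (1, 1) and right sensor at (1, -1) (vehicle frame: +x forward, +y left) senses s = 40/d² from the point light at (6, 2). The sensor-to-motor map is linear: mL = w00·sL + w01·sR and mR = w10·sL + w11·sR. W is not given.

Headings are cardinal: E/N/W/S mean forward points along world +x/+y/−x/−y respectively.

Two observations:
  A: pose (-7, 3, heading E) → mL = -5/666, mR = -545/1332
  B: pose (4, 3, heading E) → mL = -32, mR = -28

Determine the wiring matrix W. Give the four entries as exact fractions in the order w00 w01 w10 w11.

1 -1 -1 -1/2

obs A: pose=(-7,3,E) → sL=10/37, sR=5/18, mL=-5/666, mR=-545/1332
obs B: pose=(4,3,E) → sL=8, sR=40, mL=-32, mR=-28
sensor matrix S = [[10/37, 5/18], [8, 40]]; det S = 2860/333
solve [mL_A; mL_B] = S·[w00; w01] and [mR_A; mR_B] = S·[w10; w11]:
  w00 = 1, w01 = -1, w10 = -1, w11 = -1/2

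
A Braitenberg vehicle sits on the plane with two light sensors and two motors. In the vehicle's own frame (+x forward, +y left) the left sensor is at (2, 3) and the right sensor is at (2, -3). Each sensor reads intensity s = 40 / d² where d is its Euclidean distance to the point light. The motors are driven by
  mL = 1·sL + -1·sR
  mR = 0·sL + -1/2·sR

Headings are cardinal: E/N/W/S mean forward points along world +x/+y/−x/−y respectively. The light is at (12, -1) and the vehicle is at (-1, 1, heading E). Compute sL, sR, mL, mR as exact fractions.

20/73 20/61 -240/4453 -10/61

left sensor world pos  = (1, 4); dL² = 146
right sensor world pos = (1, -2); dR² = 122
sL = 40/146 = 20/73
sR = 40/122 = 20/61
mL = 1·sL + -1·sR = -240/4453
mR = 0·sL + -1/2·sR = -10/61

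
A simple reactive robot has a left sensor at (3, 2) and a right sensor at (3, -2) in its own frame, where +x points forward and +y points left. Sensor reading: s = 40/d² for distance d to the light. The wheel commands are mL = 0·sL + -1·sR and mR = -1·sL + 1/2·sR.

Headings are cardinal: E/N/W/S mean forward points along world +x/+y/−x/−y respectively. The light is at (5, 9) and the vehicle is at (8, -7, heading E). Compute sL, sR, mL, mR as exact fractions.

5/29 1/9 -1/9 -61/522

left sensor world pos  = (11, -5); dL² = 232
right sensor world pos = (11, -9); dR² = 360
sL = 40/232 = 5/29
sR = 40/360 = 1/9
mL = 0·sL + -1·sR = -1/9
mR = -1·sL + 1/2·sR = -61/522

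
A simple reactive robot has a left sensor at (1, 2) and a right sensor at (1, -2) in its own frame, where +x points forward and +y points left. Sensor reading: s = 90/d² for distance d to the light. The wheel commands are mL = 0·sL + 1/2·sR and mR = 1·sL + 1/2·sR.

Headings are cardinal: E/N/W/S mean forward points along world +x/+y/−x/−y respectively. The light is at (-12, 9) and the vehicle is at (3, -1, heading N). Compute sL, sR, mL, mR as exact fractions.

9/25 9/37 9/74 891/1850

left sensor world pos  = (1, 0); dL² = 250
right sensor world pos = (5, 0); dR² = 370
sL = 90/250 = 9/25
sR = 90/370 = 9/37
mL = 0·sL + 1/2·sR = 9/74
mR = 1·sL + 1/2·sR = 891/1850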